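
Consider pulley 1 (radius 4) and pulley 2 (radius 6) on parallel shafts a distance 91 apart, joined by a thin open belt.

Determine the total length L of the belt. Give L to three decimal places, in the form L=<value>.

open belt: β = asin((r2−r1)/C) = asin(2/91) = 1.2593°
wrap1 = π − 2β = 177.4813°
wrap2 = π + 2β = 182.5187°
tangent length = C·cosβ = 90.9780
L = r1·wrap1 + r2·wrap2 + 2·C·cosβ = 4·3.0976 + 6·3.1856 + 2·90.9780 = 213.4599

L=213.460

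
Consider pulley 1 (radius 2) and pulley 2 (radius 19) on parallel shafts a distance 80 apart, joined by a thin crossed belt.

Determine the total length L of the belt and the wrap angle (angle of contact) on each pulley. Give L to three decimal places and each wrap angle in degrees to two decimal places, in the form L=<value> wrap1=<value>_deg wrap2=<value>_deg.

crossed belt: β = asin((r1+r2)/C) = asin(21/80) = 15.2185°
wrap1 = wrap2 = π + 2β = 210.4369°
tangent length = C·cosβ = 77.1946
L = (r1+r2)·wrap + 2·C·cosβ = 21·3.6728 + 2·77.1946 = 231.5183

L=231.518 wrap1=210.44_deg wrap2=210.44_deg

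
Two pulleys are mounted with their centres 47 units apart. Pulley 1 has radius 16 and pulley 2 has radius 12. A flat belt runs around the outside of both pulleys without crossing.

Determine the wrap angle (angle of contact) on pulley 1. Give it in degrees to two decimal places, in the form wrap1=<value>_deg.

open belt: β = asin((r2−r1)/C) = asin(-4/47) = -4.8821°
wrap1 = π − 2β = 189.7643°
wrap2 = π + 2β = 170.2357°

wrap1=189.76_deg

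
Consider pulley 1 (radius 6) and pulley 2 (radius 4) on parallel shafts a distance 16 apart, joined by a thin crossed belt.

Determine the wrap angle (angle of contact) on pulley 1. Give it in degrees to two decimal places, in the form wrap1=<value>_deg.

wrap1=257.36_deg

crossed belt: β = asin((r1+r2)/C) = asin(10/16) = 38.6822°
wrap1 = wrap2 = π + 2β = 257.3644°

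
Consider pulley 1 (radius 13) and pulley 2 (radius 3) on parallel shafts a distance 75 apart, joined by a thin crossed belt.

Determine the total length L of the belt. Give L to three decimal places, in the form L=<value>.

crossed belt: β = asin((r1+r2)/C) = asin(16/75) = 12.3178°
wrap1 = wrap2 = π + 2β = 204.6355°
tangent length = C·cosβ = 73.2735
L = (r1+r2)·wrap + 2·C·cosβ = 16·3.5716 + 2·73.2735 = 203.6919

L=203.692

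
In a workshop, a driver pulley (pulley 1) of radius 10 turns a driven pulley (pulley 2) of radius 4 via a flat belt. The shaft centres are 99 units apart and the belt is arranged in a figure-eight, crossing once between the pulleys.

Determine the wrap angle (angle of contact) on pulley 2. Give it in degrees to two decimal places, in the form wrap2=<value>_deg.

crossed belt: β = asin((r1+r2)/C) = asin(14/99) = 8.1297°
wrap1 = wrap2 = π + 2β = 196.2594°

wrap2=196.26_deg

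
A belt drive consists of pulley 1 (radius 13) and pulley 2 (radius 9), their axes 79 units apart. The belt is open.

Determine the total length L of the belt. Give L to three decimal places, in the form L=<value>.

open belt: β = asin((r2−r1)/C) = asin(-4/79) = -2.9023°
wrap1 = π − 2β = 185.8046°
wrap2 = π + 2β = 174.1954°
tangent length = C·cosβ = 78.8987
L = r1·wrap1 + r2·wrap2 + 2·C·cosβ = 13·3.2429 + 9·3.0403 + 2·78.8987 = 227.3176

L=227.318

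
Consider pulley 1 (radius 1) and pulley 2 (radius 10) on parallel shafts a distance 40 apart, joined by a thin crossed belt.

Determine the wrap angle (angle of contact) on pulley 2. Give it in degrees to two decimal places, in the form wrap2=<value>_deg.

wrap2=211.92_deg

crossed belt: β = asin((r1+r2)/C) = asin(11/40) = 15.9620°
wrap1 = wrap2 = π + 2β = 211.9240°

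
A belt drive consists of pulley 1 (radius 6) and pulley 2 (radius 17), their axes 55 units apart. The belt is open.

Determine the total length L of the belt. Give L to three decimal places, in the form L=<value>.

L=184.464

open belt: β = asin((r2−r1)/C) = asin(11/55) = 11.5370°
wrap1 = π − 2β = 156.9261°
wrap2 = π + 2β = 203.0739°
tangent length = C·cosβ = 53.8888
L = r1·wrap1 + r2·wrap2 + 2·C·cosβ = 6·2.7389 + 17·3.5443 + 2·53.8888 = 184.4641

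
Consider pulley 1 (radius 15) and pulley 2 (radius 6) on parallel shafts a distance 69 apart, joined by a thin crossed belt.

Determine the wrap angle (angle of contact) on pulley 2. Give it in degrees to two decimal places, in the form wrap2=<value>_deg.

wrap2=215.44_deg

crossed belt: β = asin((r1+r2)/C) = asin(21/69) = 17.7189°
wrap1 = wrap2 = π + 2β = 215.4379°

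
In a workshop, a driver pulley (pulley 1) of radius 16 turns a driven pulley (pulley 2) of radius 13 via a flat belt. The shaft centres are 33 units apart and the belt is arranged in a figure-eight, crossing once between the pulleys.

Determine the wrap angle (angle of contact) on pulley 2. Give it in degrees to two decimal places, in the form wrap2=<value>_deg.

wrap2=302.99_deg

crossed belt: β = asin((r1+r2)/C) = asin(29/33) = 61.4965°
wrap1 = wrap2 = π + 2β = 302.9930°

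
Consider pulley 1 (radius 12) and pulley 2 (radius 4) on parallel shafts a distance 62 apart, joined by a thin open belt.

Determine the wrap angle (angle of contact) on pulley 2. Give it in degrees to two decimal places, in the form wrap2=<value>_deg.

wrap2=165.17_deg

open belt: β = asin((r2−r1)/C) = asin(-8/62) = -7.4137°
wrap1 = π − 2β = 194.8273°
wrap2 = π + 2β = 165.1727°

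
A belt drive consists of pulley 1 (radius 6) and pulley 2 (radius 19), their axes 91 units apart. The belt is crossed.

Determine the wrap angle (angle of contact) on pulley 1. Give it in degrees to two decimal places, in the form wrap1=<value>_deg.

crossed belt: β = asin((r1+r2)/C) = asin(25/91) = 15.9456°
wrap1 = wrap2 = π + 2β = 211.8913°

wrap1=211.89_deg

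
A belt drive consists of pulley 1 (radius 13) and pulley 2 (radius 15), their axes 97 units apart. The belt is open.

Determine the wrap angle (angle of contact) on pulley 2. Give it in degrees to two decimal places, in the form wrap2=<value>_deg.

open belt: β = asin((r2−r1)/C) = asin(2/97) = 1.1814°
wrap1 = π − 2β = 177.6371°
wrap2 = π + 2β = 182.3629°

wrap2=182.36_deg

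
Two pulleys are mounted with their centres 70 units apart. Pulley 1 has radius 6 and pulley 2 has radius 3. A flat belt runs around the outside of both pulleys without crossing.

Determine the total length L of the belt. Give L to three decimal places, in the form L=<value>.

L=168.403

open belt: β = asin((r2−r1)/C) = asin(-3/70) = -2.4563°
wrap1 = π − 2β = 184.9126°
wrap2 = π + 2β = 175.0874°
tangent length = C·cosβ = 69.9357
L = r1·wrap1 + r2·wrap2 + 2·C·cosβ = 6·3.2273 + 3·3.0559 + 2·69.9357 = 168.4029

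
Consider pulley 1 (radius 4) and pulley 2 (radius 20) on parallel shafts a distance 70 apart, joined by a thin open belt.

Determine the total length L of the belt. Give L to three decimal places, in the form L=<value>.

open belt: β = asin((r2−r1)/C) = asin(16/70) = 13.2130°
wrap1 = π − 2β = 153.5740°
wrap2 = π + 2β = 206.4260°
tangent length = C·cosβ = 68.1469
L = r1·wrap1 + r2·wrap2 + 2·C·cosβ = 4·2.6804 + 20·3.6028 + 2·68.1469 = 219.0715

L=219.072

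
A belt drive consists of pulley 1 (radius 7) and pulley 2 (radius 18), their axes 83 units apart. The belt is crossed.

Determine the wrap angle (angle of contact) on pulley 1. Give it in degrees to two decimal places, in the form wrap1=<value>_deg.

wrap1=215.06_deg

crossed belt: β = asin((r1+r2)/C) = asin(25/83) = 17.5300°
wrap1 = wrap2 = π + 2β = 215.0600°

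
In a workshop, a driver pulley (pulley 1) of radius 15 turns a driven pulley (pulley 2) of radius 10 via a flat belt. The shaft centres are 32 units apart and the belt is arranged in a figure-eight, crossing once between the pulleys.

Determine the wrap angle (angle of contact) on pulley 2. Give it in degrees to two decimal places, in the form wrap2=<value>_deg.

crossed belt: β = asin((r1+r2)/C) = asin(25/32) = 51.3752°
wrap1 = wrap2 = π + 2β = 282.7503°

wrap2=282.75_deg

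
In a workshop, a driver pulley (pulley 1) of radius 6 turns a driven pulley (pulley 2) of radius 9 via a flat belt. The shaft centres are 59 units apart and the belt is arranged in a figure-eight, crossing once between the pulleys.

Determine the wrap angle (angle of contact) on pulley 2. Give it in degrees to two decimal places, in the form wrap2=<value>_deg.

wrap2=209.46_deg

crossed belt: β = asin((r1+r2)/C) = asin(15/59) = 14.7284°
wrap1 = wrap2 = π + 2β = 209.4568°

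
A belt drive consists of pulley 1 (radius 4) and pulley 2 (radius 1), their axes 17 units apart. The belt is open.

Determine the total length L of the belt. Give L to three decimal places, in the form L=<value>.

open belt: β = asin((r2−r1)/C) = asin(-3/17) = -10.1642°
wrap1 = π − 2β = 200.3285°
wrap2 = π + 2β = 159.6715°
tangent length = C·cosβ = 16.7332
L = r1·wrap1 + r2·wrap2 + 2·C·cosβ = 4·3.4964 + 1·2.7868 + 2·16.7332 = 50.2388

L=50.239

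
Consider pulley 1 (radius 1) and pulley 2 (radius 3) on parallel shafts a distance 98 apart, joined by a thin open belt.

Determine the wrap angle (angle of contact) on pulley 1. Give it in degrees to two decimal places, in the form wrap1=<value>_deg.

wrap1=177.66_deg

open belt: β = asin((r2−r1)/C) = asin(2/98) = 1.1694°
wrap1 = π − 2β = 177.6612°
wrap2 = π + 2β = 182.3388°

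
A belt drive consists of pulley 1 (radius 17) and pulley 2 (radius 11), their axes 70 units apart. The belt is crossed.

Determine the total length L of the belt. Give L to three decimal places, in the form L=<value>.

crossed belt: β = asin((r1+r2)/C) = asin(28/70) = 23.5782°
wrap1 = wrap2 = π + 2β = 227.1564°
tangent length = C·cosβ = 64.1561
L = (r1+r2)·wrap + 2·C·cosβ = 28·3.9646 + 2·64.1561 = 239.3217

L=239.322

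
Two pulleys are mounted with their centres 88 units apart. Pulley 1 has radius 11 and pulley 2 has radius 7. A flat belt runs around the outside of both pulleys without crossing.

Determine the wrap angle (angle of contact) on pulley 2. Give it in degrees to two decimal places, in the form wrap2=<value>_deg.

wrap2=174.79_deg

open belt: β = asin((r2−r1)/C) = asin(-4/88) = -2.6053°
wrap1 = π − 2β = 185.2105°
wrap2 = π + 2β = 174.7895°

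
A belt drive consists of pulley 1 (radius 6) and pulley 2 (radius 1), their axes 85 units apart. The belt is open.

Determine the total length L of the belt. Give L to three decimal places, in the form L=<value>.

L=192.285

open belt: β = asin((r2−r1)/C) = asin(-5/85) = -3.3723°
wrap1 = π − 2β = 186.7446°
wrap2 = π + 2β = 173.2554°
tangent length = C·cosβ = 84.8528
L = r1·wrap1 + r2·wrap2 + 2·C·cosβ = 6·3.2593 + 1·3.0239 + 2·84.8528 = 192.2854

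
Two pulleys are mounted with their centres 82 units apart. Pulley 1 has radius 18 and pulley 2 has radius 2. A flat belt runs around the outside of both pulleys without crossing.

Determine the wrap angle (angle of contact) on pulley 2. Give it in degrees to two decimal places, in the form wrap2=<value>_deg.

open belt: β = asin((r2−r1)/C) = asin(-16/82) = -11.2518°
wrap1 = π − 2β = 202.5037°
wrap2 = π + 2β = 157.4963°

wrap2=157.50_deg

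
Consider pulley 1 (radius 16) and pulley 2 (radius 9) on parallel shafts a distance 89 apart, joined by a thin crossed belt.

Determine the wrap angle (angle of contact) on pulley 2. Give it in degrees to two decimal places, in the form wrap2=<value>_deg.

crossed belt: β = asin((r1+r2)/C) = asin(25/89) = 16.3139°
wrap1 = wrap2 = π + 2β = 212.6277°

wrap2=212.63_deg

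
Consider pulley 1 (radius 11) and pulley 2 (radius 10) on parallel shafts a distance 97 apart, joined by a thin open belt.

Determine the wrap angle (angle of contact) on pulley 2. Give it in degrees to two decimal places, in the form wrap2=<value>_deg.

wrap2=178.82_deg

open belt: β = asin((r2−r1)/C) = asin(-1/97) = -0.5907°
wrap1 = π − 2β = 181.1814°
wrap2 = π + 2β = 178.8186°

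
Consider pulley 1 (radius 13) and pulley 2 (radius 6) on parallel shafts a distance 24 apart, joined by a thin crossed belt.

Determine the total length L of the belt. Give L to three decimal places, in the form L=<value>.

L=123.730

crossed belt: β = asin((r1+r2)/C) = asin(19/24) = 52.3415°
wrap1 = wrap2 = π + 2β = 284.6831°
tangent length = C·cosβ = 14.6629
L = (r1+r2)·wrap + 2·C·cosβ = 19·4.9687 + 2·14.6629 = 123.7302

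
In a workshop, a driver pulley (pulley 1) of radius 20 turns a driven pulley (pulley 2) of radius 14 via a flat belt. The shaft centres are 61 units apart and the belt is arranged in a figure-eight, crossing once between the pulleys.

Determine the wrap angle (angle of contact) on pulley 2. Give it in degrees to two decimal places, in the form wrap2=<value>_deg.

crossed belt: β = asin((r1+r2)/C) = asin(34/61) = 33.8746°
wrap1 = wrap2 = π + 2β = 247.7492°

wrap2=247.75_deg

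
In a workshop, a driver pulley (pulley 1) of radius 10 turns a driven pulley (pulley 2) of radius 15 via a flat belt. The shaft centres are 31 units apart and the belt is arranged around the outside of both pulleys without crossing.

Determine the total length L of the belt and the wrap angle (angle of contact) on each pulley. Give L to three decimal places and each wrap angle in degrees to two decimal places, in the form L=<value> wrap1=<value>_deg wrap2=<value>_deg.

L=141.348 wrap1=161.44_deg wrap2=198.56_deg

open belt: β = asin((r2−r1)/C) = asin(5/31) = 9.2818°
wrap1 = π − 2β = 161.4364°
wrap2 = π + 2β = 198.5636°
tangent length = C·cosβ = 30.5941
L = r1·wrap1 + r2·wrap2 + 2·C·cosβ = 10·2.8176 + 15·3.4656 + 2·30.5941 = 141.3480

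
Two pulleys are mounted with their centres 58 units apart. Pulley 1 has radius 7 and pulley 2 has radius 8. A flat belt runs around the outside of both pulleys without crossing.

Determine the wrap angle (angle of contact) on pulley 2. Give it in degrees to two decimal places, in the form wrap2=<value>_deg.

wrap2=181.98_deg

open belt: β = asin((r2−r1)/C) = asin(1/58) = 0.9879°
wrap1 = π − 2β = 178.0242°
wrap2 = π + 2β = 181.9758°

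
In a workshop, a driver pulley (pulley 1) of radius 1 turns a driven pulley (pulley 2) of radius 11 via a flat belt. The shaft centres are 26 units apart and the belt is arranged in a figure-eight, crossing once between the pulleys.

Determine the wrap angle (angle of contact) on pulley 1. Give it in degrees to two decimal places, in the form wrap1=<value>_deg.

crossed belt: β = asin((r1+r2)/C) = asin(12/26) = 27.4864°
wrap1 = wrap2 = π + 2β = 234.9729°

wrap1=234.97_deg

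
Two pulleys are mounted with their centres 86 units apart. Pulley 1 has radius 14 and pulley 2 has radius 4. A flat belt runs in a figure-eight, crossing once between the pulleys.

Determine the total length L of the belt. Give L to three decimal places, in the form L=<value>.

crossed belt: β = asin((r1+r2)/C) = asin(18/86) = 12.0815°
wrap1 = wrap2 = π + 2β = 204.1629°
tangent length = C·cosβ = 84.0952
L = (r1+r2)·wrap + 2·C·cosβ = 18·3.5633 + 2·84.0952 = 232.3300

L=232.330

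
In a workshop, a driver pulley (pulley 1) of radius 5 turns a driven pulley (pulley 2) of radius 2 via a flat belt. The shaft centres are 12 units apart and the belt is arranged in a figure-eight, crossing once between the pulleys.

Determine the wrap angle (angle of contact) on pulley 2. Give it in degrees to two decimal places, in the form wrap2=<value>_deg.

wrap2=251.37_deg

crossed belt: β = asin((r1+r2)/C) = asin(7/12) = 35.6853°
wrap1 = wrap2 = π + 2β = 251.3707°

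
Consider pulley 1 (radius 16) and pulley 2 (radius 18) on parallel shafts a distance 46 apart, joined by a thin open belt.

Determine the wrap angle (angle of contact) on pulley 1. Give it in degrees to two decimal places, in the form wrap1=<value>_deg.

open belt: β = asin((r2−r1)/C) = asin(2/46) = 2.4919°
wrap1 = π − 2β = 175.0162°
wrap2 = π + 2β = 184.9838°

wrap1=175.02_deg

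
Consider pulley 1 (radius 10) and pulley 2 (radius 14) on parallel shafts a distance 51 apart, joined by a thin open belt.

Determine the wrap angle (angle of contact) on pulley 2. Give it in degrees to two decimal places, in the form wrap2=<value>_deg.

wrap2=189.00_deg

open belt: β = asin((r2−r1)/C) = asin(4/51) = 4.4984°
wrap1 = π − 2β = 171.0032°
wrap2 = π + 2β = 188.9968°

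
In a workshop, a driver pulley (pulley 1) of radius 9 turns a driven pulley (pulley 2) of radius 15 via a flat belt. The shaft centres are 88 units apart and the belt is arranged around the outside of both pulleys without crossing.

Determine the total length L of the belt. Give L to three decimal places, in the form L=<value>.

open belt: β = asin((r2−r1)/C) = asin(6/88) = 3.9096°
wrap1 = π − 2β = 172.1809°
wrap2 = π + 2β = 187.8191°
tangent length = C·cosβ = 87.7952
L = r1·wrap1 + r2·wrap2 + 2·C·cosβ = 9·3.0051 + 15·3.2781 + 2·87.7952 = 251.8075

L=251.807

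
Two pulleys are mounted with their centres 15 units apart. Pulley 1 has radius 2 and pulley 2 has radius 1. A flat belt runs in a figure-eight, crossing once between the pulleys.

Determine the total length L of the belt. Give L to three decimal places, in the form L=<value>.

crossed belt: β = asin((r1+r2)/C) = asin(3/15) = 11.5370°
wrap1 = wrap2 = π + 2β = 203.0739°
tangent length = C·cosβ = 14.6969
L = (r1+r2)·wrap + 2·C·cosβ = 3·3.5443 + 2·14.6969 = 40.0268

L=40.027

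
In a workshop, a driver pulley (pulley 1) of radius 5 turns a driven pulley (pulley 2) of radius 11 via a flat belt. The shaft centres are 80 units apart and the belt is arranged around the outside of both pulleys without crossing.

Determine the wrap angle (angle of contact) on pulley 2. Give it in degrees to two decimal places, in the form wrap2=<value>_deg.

wrap2=188.60_deg

open belt: β = asin((r2−r1)/C) = asin(6/80) = 4.3012°
wrap1 = π − 2β = 171.3976°
wrap2 = π + 2β = 188.6024°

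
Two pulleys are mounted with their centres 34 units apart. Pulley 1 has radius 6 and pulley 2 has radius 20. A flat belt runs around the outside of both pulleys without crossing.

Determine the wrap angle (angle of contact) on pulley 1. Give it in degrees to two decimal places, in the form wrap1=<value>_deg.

open belt: β = asin((r2−r1)/C) = asin(14/34) = 24.3157°
wrap1 = π − 2β = 131.3685°
wrap2 = π + 2β = 228.6315°

wrap1=131.37_deg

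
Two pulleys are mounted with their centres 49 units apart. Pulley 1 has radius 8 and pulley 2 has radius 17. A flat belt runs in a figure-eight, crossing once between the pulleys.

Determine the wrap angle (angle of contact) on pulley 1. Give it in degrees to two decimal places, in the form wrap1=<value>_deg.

crossed belt: β = asin((r1+r2)/C) = asin(25/49) = 30.6774°
wrap1 = wrap2 = π + 2β = 241.3548°

wrap1=241.35_deg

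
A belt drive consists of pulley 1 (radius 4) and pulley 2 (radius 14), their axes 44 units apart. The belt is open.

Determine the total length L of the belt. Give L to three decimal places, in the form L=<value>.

open belt: β = asin((r2−r1)/C) = asin(10/44) = 13.1366°
wrap1 = π − 2β = 153.7269°
wrap2 = π + 2β = 206.2731°
tangent length = C·cosβ = 42.8486
L = r1·wrap1 + r2·wrap2 + 2·C·cosβ = 4·2.6830 + 14·3.6001 + 2·42.8486 = 146.8313

L=146.831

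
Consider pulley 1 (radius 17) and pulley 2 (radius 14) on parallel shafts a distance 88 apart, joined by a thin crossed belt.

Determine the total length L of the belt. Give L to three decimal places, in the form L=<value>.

L=284.427

crossed belt: β = asin((r1+r2)/C) = asin(31/88) = 20.6264°
wrap1 = wrap2 = π + 2β = 221.2528°
tangent length = C·cosβ = 82.3590
L = (r1+r2)·wrap + 2·C·cosβ = 31·3.8616 + 2·82.3590 = 284.4272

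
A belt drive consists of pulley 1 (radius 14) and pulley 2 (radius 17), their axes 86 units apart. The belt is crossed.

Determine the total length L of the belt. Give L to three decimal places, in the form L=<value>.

crossed belt: β = asin((r1+r2)/C) = asin(31/86) = 21.1288°
wrap1 = wrap2 = π + 2β = 222.2575°
tangent length = C·cosβ = 80.2185
L = (r1+r2)·wrap + 2·C·cosβ = 31·3.8791 + 2·80.2185 = 280.6898

L=280.690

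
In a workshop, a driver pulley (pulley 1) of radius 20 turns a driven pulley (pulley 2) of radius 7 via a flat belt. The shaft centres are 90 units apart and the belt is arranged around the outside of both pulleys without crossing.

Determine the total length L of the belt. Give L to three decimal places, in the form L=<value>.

open belt: β = asin((r2−r1)/C) = asin(-13/90) = -8.3051°
wrap1 = π − 2β = 196.6102°
wrap2 = π + 2β = 163.3898°
tangent length = C·cosβ = 89.0562
L = r1·wrap1 + r2·wrap2 + 2·C·cosβ = 20·3.4315 + 7·2.8517 + 2·89.0562 = 266.7041

L=266.704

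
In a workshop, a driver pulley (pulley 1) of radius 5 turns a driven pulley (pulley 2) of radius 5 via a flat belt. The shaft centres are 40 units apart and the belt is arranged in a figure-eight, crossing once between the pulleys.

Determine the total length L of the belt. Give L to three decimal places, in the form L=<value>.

L=113.929

crossed belt: β = asin((r1+r2)/C) = asin(10/40) = 14.4775°
wrap1 = wrap2 = π + 2β = 208.9550°
tangent length = C·cosβ = 38.7298
L = (r1+r2)·wrap + 2·C·cosβ = 10·3.6470 + 2·38.7298 = 113.9292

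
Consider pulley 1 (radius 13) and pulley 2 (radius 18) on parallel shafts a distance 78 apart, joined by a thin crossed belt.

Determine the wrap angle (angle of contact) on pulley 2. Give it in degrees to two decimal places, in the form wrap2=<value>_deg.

wrap2=226.84_deg

crossed belt: β = asin((r1+r2)/C) = asin(31/78) = 23.4180°
wrap1 = wrap2 = π + 2β = 226.8360°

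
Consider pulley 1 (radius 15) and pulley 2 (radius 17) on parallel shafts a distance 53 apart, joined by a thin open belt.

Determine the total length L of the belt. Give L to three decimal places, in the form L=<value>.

open belt: β = asin((r2−r1)/C) = asin(2/53) = 2.1626°
wrap1 = π − 2β = 175.6748°
wrap2 = π + 2β = 184.3252°
tangent length = C·cosβ = 52.9623
L = r1·wrap1 + r2·wrap2 + 2·C·cosβ = 15·3.0661 + 17·3.2171 + 2·52.9623 = 206.6064

L=206.606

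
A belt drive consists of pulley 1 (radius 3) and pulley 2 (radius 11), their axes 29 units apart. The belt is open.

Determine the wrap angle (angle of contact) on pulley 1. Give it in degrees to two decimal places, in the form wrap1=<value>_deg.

open belt: β = asin((r2−r1)/C) = asin(8/29) = 16.0134°
wrap1 = π − 2β = 147.9732°
wrap2 = π + 2β = 212.0268°

wrap1=147.97_deg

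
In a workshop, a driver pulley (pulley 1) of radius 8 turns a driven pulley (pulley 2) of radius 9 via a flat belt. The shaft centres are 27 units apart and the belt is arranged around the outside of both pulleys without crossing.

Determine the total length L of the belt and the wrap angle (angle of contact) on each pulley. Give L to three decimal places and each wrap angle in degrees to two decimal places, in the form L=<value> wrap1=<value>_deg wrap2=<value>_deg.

L=107.444 wrap1=175.75_deg wrap2=184.25_deg

open belt: β = asin((r2−r1)/C) = asin(1/27) = 2.1226°
wrap1 = π − 2β = 175.7549°
wrap2 = π + 2β = 184.2451°
tangent length = C·cosβ = 26.9815
L = r1·wrap1 + r2·wrap2 + 2·C·cosβ = 8·3.0675 + 9·3.2157 + 2·26.9815 = 107.4441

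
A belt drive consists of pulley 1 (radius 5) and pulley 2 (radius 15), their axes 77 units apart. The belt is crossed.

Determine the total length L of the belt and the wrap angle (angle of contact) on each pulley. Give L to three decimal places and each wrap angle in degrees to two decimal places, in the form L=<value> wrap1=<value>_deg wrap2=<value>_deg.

L=222.056 wrap1=210.11_deg wrap2=210.11_deg

crossed belt: β = asin((r1+r2)/C) = asin(20/77) = 15.0547°
wrap1 = wrap2 = π + 2β = 210.1093°
tangent length = C·cosβ = 74.3572
L = (r1+r2)·wrap + 2·C·cosβ = 20·3.6671 + 2·74.3572 = 222.0565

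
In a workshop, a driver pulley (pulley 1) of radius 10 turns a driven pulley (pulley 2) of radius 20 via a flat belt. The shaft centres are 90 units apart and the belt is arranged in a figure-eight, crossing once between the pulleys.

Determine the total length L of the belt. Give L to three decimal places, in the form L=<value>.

crossed belt: β = asin((r1+r2)/C) = asin(30/90) = 19.4712°
wrap1 = wrap2 = π + 2β = 218.9424°
tangent length = C·cosβ = 84.8528
L = (r1+r2)·wrap + 2·C·cosβ = 30·3.8213 + 2·84.8528 = 284.3436

L=284.344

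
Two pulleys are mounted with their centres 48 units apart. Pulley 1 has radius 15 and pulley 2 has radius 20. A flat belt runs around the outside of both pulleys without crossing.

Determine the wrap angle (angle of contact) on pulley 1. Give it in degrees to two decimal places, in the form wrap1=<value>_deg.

open belt: β = asin((r2−r1)/C) = asin(5/48) = 5.9792°
wrap1 = π − 2β = 168.0417°
wrap2 = π + 2β = 191.9583°

wrap1=168.04_deg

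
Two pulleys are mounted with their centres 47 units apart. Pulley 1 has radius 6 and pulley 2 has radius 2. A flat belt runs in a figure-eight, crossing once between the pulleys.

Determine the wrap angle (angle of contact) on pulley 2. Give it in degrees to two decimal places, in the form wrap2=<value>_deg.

wrap2=199.60_deg

crossed belt: β = asin((r1+r2)/C) = asin(8/47) = 9.8002°
wrap1 = wrap2 = π + 2β = 199.6004°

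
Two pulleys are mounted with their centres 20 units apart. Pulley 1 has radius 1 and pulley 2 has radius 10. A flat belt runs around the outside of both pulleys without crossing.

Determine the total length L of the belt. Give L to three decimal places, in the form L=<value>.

L=78.680

open belt: β = asin((r2−r1)/C) = asin(9/20) = 26.7437°
wrap1 = π − 2β = 126.5126°
wrap2 = π + 2β = 233.4874°
tangent length = C·cosβ = 17.8606
L = r1·wrap1 + r2·wrap2 + 2·C·cosβ = 1·2.2081 + 10·4.0751 + 2·17.8606 = 78.6804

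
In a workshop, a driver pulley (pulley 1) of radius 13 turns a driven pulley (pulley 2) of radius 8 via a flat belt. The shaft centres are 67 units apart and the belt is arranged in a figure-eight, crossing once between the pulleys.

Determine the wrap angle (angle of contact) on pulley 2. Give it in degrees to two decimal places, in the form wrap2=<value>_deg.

crossed belt: β = asin((r1+r2)/C) = asin(21/67) = 18.2662°
wrap1 = wrap2 = π + 2β = 216.5325°

wrap2=216.53_deg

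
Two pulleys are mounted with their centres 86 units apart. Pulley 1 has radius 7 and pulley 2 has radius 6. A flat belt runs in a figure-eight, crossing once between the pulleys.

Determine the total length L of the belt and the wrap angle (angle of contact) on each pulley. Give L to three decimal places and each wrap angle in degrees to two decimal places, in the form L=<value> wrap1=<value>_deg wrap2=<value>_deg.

crossed belt: β = asin((r1+r2)/C) = asin(13/86) = 8.6943°
wrap1 = wrap2 = π + 2β = 197.3886°
tangent length = C·cosβ = 85.0118
L = (r1+r2)·wrap + 2·C·cosβ = 13·3.4451 + 2·85.0118 = 214.8096

L=214.810 wrap1=197.39_deg wrap2=197.39_deg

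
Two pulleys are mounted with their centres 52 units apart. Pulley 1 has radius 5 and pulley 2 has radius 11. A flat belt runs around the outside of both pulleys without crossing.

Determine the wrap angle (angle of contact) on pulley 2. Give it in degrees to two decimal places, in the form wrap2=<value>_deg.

wrap2=193.25_deg

open belt: β = asin((r2−r1)/C) = asin(6/52) = 6.6258°
wrap1 = π − 2β = 166.7484°
wrap2 = π + 2β = 193.2516°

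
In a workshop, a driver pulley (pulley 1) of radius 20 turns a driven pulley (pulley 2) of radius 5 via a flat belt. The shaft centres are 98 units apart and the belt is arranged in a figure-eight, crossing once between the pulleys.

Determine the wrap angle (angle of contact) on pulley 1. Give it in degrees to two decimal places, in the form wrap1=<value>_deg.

crossed belt: β = asin((r1+r2)/C) = asin(25/98) = 14.7796°
wrap1 = wrap2 = π + 2β = 209.5593°

wrap1=209.56_deg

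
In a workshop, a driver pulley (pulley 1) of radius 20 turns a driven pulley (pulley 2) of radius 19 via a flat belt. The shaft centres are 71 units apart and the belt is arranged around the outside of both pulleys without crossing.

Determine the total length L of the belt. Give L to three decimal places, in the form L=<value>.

L=264.536

open belt: β = asin((r2−r1)/C) = asin(-1/71) = -0.8070°
wrap1 = π − 2β = 181.6140°
wrap2 = π + 2β = 178.3860°
tangent length = C·cosβ = 70.9930
L = r1·wrap1 + r2·wrap2 + 2·C·cosβ = 20·3.1698 + 19·3.1134 + 2·70.9930 = 264.5362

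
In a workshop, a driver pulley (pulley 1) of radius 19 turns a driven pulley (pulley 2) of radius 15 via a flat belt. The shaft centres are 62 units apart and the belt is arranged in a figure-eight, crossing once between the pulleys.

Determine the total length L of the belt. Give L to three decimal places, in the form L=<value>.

L=249.976

crossed belt: β = asin((r1+r2)/C) = asin(34/62) = 33.2564°
wrap1 = wrap2 = π + 2β = 246.5129°
tangent length = C·cosβ = 51.8459
L = (r1+r2)·wrap + 2·C·cosβ = 34·4.3025 + 2·51.8459 = 249.9755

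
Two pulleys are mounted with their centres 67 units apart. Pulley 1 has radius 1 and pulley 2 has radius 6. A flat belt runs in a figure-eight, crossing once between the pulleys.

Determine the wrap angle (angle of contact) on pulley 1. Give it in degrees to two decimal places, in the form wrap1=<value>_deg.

wrap1=191.99_deg

crossed belt: β = asin((r1+r2)/C) = asin(7/67) = 5.9971°
wrap1 = wrap2 = π + 2β = 191.9941°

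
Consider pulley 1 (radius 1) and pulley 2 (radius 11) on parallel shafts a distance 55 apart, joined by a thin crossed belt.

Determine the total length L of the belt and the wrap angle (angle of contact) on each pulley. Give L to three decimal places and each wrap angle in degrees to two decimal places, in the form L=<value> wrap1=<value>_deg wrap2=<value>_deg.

crossed belt: β = asin((r1+r2)/C) = asin(12/55) = 12.6023°
wrap1 = wrap2 = π + 2β = 205.2045°
tangent length = C·cosβ = 53.6749
L = (r1+r2)·wrap + 2·C·cosβ = 12·3.5815 + 2·53.6749 = 150.3278

L=150.328 wrap1=205.20_deg wrap2=205.20_deg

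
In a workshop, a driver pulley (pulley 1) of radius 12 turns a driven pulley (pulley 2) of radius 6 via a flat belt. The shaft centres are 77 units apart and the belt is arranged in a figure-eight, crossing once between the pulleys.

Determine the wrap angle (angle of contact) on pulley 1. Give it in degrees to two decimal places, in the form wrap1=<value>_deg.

crossed belt: β = asin((r1+r2)/C) = asin(18/77) = 13.5189°
wrap1 = wrap2 = π + 2β = 207.0378°

wrap1=207.04_deg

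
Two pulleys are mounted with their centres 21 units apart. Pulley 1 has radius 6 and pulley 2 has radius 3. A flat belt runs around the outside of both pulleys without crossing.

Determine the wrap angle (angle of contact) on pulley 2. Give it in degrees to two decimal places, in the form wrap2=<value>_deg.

open belt: β = asin((r2−r1)/C) = asin(-3/21) = -8.2132°
wrap1 = π − 2β = 196.4264°
wrap2 = π + 2β = 163.5736°

wrap2=163.57_deg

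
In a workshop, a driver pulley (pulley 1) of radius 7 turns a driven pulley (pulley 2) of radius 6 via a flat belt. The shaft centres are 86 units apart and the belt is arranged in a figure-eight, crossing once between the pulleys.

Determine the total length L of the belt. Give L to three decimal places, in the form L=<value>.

crossed belt: β = asin((r1+r2)/C) = asin(13/86) = 8.6943°
wrap1 = wrap2 = π + 2β = 197.3886°
tangent length = C·cosβ = 85.0118
L = (r1+r2)·wrap + 2·C·cosβ = 13·3.4451 + 2·85.0118 = 214.8096

L=214.810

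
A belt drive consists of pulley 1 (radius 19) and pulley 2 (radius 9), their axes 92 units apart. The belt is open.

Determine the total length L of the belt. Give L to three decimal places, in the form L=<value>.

L=273.053

open belt: β = asin((r2−r1)/C) = asin(-10/92) = -6.2401°
wrap1 = π − 2β = 192.4803°
wrap2 = π + 2β = 167.5197°
tangent length = C·cosβ = 91.4549
L = r1·wrap1 + r2·wrap2 + 2·C·cosβ = 19·3.3594 + 9·2.9238 + 2·91.4549 = 273.0526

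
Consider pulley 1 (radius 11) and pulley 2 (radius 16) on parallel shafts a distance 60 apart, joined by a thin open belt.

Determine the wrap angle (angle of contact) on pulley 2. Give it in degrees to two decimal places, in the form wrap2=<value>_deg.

open belt: β = asin((r2−r1)/C) = asin(5/60) = 4.7802°
wrap1 = π − 2β = 170.4396°
wrap2 = π + 2β = 189.5604°

wrap2=189.56_deg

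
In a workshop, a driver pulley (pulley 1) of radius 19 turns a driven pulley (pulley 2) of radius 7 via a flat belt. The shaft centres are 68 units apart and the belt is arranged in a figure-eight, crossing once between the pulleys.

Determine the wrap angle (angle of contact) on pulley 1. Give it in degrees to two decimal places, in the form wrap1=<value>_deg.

wrap1=224.96_deg

crossed belt: β = asin((r1+r2)/C) = asin(26/68) = 22.4795°
wrap1 = wrap2 = π + 2β = 224.9590°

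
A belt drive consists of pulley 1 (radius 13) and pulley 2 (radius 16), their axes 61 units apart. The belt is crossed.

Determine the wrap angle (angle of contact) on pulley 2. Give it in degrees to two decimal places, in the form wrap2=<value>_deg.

wrap2=236.77_deg

crossed belt: β = asin((r1+r2)/C) = asin(29/61) = 28.3860°
wrap1 = wrap2 = π + 2β = 236.7721°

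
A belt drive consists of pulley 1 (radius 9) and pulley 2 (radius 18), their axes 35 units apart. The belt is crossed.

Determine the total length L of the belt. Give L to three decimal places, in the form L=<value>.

L=176.944

crossed belt: β = asin((r1+r2)/C) = asin(27/35) = 50.4823°
wrap1 = wrap2 = π + 2β = 280.9647°
tangent length = C·cosβ = 22.2711
L = (r1+r2)·wrap + 2·C·cosβ = 27·4.9038 + 2·22.2711 = 176.9436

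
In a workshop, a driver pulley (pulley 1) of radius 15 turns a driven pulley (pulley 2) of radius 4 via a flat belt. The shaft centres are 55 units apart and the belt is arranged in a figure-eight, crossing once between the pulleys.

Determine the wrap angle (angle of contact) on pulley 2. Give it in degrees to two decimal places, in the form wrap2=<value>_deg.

wrap2=220.42_deg

crossed belt: β = asin((r1+r2)/C) = asin(19/55) = 20.2095°
wrap1 = wrap2 = π + 2β = 220.4191°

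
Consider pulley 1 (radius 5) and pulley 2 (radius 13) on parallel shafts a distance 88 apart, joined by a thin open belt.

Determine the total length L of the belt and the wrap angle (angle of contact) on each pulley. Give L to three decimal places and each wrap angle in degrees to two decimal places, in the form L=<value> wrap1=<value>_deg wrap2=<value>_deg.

L=233.276 wrap1=169.57_deg wrap2=190.43_deg

open belt: β = asin((r2−r1)/C) = asin(8/88) = 5.2159°
wrap1 = π − 2β = 169.5682°
wrap2 = π + 2β = 190.4318°
tangent length = C·cosβ = 87.6356
L = r1·wrap1 + r2·wrap2 + 2·C·cosβ = 5·2.9595 + 13·3.3237 + 2·87.6356 = 233.2764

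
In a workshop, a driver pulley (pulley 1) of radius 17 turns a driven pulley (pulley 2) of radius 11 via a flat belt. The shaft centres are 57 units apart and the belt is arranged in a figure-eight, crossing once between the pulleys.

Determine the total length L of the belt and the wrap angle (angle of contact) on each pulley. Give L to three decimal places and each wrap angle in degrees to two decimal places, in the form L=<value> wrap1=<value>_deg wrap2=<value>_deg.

L=216.018 wrap1=238.84_deg wrap2=238.84_deg

crossed belt: β = asin((r1+r2)/C) = asin(28/57) = 29.4213°
wrap1 = wrap2 = π + 2β = 238.8427°
tangent length = C·cosβ = 49.6488
L = (r1+r2)·wrap + 2·C·cosβ = 28·4.1686 + 2·49.6488 = 216.0181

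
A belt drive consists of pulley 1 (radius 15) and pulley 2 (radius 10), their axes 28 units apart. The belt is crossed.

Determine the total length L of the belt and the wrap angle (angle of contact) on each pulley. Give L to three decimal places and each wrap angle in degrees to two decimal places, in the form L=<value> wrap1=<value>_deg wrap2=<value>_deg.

L=158.941 wrap1=306.47_deg wrap2=306.47_deg

crossed belt: β = asin((r1+r2)/C) = asin(25/28) = 63.2345°
wrap1 = wrap2 = π + 2β = 306.4690°
tangent length = C·cosβ = 12.6095
L = (r1+r2)·wrap + 2·C·cosβ = 25·5.3489 + 2·12.6095 = 158.9414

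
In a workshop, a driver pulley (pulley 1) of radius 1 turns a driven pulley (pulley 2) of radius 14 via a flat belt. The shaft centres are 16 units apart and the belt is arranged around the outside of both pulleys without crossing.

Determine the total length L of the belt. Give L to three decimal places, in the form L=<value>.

open belt: β = asin((r2−r1)/C) = asin(13/16) = 54.3409°
wrap1 = π − 2β = 71.3182°
wrap2 = π + 2β = 288.6818°
tangent length = C·cosβ = 9.3274
L = r1·wrap1 + r2·wrap2 + 2·C·cosβ = 1·1.2447 + 14·5.0384 + 2·9.3274 = 90.4378

L=90.438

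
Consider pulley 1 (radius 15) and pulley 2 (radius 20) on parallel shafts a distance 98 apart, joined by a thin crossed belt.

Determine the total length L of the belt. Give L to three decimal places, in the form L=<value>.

L=318.594

crossed belt: β = asin((r1+r2)/C) = asin(35/98) = 20.9248°
wrap1 = wrap2 = π + 2β = 221.8497°
tangent length = C·cosβ = 91.5369
L = (r1+r2)·wrap + 2·C·cosβ = 35·3.8720 + 2·91.5369 = 318.5940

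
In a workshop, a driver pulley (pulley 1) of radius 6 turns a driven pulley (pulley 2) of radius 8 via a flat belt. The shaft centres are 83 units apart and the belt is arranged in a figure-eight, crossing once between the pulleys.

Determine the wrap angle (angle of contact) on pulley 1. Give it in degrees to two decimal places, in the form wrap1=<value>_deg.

crossed belt: β = asin((r1+r2)/C) = asin(14/83) = 9.7108°
wrap1 = wrap2 = π + 2β = 199.4215°

wrap1=199.42_deg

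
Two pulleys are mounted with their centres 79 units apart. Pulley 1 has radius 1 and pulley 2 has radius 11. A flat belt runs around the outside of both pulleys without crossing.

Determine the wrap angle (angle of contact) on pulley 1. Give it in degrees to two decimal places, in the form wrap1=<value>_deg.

wrap1=165.46_deg

open belt: β = asin((r2−r1)/C) = asin(10/79) = 7.2721°
wrap1 = π − 2β = 165.4557°
wrap2 = π + 2β = 194.5443°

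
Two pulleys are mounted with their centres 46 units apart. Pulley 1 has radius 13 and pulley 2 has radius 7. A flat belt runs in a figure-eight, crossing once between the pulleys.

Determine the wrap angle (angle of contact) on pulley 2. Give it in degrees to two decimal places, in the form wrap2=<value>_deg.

wrap2=231.54_deg

crossed belt: β = asin((r1+r2)/C) = asin(20/46) = 25.7715°
wrap1 = wrap2 = π + 2β = 231.5429°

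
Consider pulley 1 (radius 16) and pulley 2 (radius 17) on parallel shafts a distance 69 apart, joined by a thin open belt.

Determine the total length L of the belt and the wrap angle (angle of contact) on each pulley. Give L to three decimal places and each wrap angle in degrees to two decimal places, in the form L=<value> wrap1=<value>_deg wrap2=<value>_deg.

open belt: β = asin((r2−r1)/C) = asin(1/69) = 0.8304°
wrap1 = π − 2β = 178.3392°
wrap2 = π + 2β = 181.6608°
tangent length = C·cosβ = 68.9928
L = r1·wrap1 + r2·wrap2 + 2·C·cosβ = 16·3.1126 + 17·3.1706 + 2·68.9928 = 241.6871

L=241.687 wrap1=178.34_deg wrap2=181.66_deg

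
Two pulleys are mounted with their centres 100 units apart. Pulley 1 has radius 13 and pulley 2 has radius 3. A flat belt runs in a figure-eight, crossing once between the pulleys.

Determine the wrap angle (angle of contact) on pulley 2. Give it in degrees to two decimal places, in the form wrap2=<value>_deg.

crossed belt: β = asin((r1+r2)/C) = asin(16/100) = 9.2069°
wrap1 = wrap2 = π + 2β = 198.4138°

wrap2=198.41_deg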